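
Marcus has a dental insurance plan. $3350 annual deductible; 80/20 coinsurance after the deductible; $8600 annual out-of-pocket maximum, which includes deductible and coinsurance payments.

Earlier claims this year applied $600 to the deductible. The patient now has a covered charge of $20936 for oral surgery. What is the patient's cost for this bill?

$6387.20

Remaining deductible: $3350 − $600 = $2750.
The remaining $18186 (= $20936 − $2750) moves to coinsurance.
20% of $18186 = $3637.20 falls to the patient.
That puts the patient's cost at $2750 + $3637.20 = $6387.20 before any cap.
Year-to-date out-of-pocket becomes $600 + $6387.20 = $6987.20, still under the $8600 maximum, so no cap applies.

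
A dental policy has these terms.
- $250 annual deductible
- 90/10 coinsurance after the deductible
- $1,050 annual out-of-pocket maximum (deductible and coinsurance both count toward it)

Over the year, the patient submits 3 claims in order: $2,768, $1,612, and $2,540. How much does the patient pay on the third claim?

$254

#1 ($2,768): $250 to deductible, leaving $2,518; 10% of $2,518 = $251.80. Patient pays $501.80; OOP now $501.80.
#2 ($1,612): deductible already satisfied, so patient's share is 10% × $1,612 = $161.20. Cost to patient: $161.20. OOP to date $663.
#3 ($2,540): deductible met; 10% of $2,540 = $254. Cost to patient: $254. OOP to date $917.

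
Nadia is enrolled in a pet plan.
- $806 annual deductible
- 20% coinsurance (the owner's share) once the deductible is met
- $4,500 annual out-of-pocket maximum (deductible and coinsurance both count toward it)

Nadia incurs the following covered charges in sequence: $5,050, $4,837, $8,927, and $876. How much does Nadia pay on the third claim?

$1,785.40

Claim 1 ($5,050): deductible takes $806, $4,244 remains; 20% of $4,244 = $848.80. Cost to owner: $1,654.80. OOP to date $1,654.80.
Claim 2 ($4,837): deductible met; 20% of $4,837 = $967.40. Owner pays $967.40; OOP now $2,622.20.
Claim 3 ($8,927): deductible already satisfied, so owner's share is 20% × $8,927 = $1,785.40. Owner owes $1,785.40 (running OOP $4,407.60).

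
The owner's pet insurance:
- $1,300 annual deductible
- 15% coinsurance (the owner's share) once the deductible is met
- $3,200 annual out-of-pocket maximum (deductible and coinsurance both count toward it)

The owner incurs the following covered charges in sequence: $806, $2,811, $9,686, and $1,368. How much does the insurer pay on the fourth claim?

#1 ($806): all of it applies to the deductible. Owner owes $806 (running OOP $806). Plan pays $806 − $806 = $0.
#2 ($2,811): deductible takes $494, $2,317 remains; owner's 15% is $347.55. Owner owes $841.55 (running OOP $1,647.55). Plan pays $2,811 − $841.55 = $1,969.45.
#3 ($9,686): deductible already satisfied, so owner's share is 15% × $9,686 = $1,452.90. Owner owes $1,452.90 (running OOP $3,100.45). Insurer: $9,686 − $1,452.90 = $8,233.10.
#4 ($1,368): 15% coinsurance on $1,368 = $205.20. Adding that to $3,100.45 gives $3,305.65, past the $3,200 cap; owner pays only $3,200 − $3,100.45 = $99.55. Plan pays $1,368 − $99.55 = $1,268.45.

$1,268.45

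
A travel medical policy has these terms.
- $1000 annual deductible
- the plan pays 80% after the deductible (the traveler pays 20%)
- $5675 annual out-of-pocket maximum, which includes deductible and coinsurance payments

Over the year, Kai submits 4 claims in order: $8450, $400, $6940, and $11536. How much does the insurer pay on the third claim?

$5552

Bill 1, $8450: $1000 to deductible, leaving $7450; 20% of $7450 = $1490. Cost to traveler: $2490. OOP to date $2490. Insurer: $8450 − $2490 = $5960.
Bill 2, $400: deductible already satisfied, so traveler's share is 20% × $400 = $80. Cost to traveler: $80. OOP to date $2570. Insurer: $400 − $80 = $320.
Bill 3, $6940: 20% coinsurance on $6940 = $1388. Cost to traveler: $1388. OOP to date $3958. Plan pays $6940 − $1388 = $5552.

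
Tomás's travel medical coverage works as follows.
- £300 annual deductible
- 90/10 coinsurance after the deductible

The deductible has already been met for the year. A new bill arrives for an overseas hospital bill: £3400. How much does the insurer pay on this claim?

£3060

The deductible is already satisfied, so the full bill goes to coinsurance.
Coinsurance: £3400 × 10% = £340.
The insurer covers the remainder: £3400 − £340 = £3060.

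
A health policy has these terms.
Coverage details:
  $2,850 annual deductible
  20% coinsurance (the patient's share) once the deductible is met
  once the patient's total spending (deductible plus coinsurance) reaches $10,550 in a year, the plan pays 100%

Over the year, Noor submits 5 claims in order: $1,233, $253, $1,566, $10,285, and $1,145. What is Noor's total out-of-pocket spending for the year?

$5,176.40

Claim 1 — $1,233: entire amount goes to the deductible. Cost to patient: $1,233. OOP to date $1,233.
Claim 2 — $253: entire amount goes to the deductible. Cost to patient: $253. OOP to date $1,486.
Claim 3 — $1,566: $1,364 finishes the deductible; $202 goes to coinsurance; patient's 20% is $40.40. Patient owes $1,404.40 (running OOP $2,890.40).
Claim 4 — $10,285: deductible met; 20% of $10,285 = $2,057. Patient pays $2,057; OOP now $4,947.40.
Claim 5 — $1,145: deductible already satisfied, so patient's share is 20% × $1,145 = $229. Patient owes $229 (running OOP $5,176.40).
Total paid by the patient: $1,233 + $253 + $1,404.40 + $2,057 + $229 = $5,176.40.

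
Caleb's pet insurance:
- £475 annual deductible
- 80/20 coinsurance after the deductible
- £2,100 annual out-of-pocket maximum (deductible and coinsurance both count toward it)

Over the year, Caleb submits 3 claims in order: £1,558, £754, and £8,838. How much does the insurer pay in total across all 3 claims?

Bill 1, £1,558: £475 finishes the deductible; £1,083 goes to coinsurance; coinsurance £1,083 × 20% = £216.60. Cost to owner: £691.60. OOP to date £691.60. Insurer: £1,558 − £691.60 = £866.40.
Bill 2, £754: deductible already satisfied, so owner's share is 20% × £754 = £150.80. Owner pays £150.80; OOP now £842.40. Insurer: £754 − £150.80 = £603.20.
Bill 3, £8,838: 20% coinsurance on £8,838 = £1,767.60. Adding that to £842.40 gives £2,610, past the £2,100 cap; owner pays only £2,100 − £842.40 = £1,257.60. Insurer: £8,838 − £1,257.60 = £7,580.40.
Insurer total: £866.40 + £603.20 + £7,580.40 = £9,050.

£9,050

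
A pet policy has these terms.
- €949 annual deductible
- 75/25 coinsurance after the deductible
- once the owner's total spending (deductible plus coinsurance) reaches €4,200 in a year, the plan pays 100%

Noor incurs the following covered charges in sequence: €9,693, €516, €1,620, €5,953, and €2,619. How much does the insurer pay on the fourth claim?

€5,422

#1 (€9,693): €949 to deductible, leaving €8,744; 25% of €8,744 = €2,186. Owner pays €3,135; OOP now €3,135. Plan pays €9,693 − €3,135 = €6,558.
#2 (€516): deductible already satisfied, so owner's share is 25% × €516 = €129. Cost to owner: €129. OOP to date €3,264. Insurer: €516 − €129 = €387.
#3 (€1,620): deductible met; 25% of €1,620 = €405. Owner owes €405 (running OOP €3,669). Plan pays €1,620 − €405 = €1,215.
#4 (€5,953): deductible already satisfied, so owner's share is 25% × €5,953 = €1,488.25. OOP would hit €5,157.25 > €4,200, so the cap limits the owner to €4,200 − €3,669 = €531. Insurer: €5,953 − €531 = €5,422.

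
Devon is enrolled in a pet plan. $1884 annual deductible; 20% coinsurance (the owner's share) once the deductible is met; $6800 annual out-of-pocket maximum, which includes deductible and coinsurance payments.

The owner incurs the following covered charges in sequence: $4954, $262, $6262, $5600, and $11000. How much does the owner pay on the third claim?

$1252.40

Claim 1 — $4954: deductible takes $1884, $3070 remains; 20% of $3070 = $614. Owner pays $2498; OOP now $2498.
Claim 2 — $262: deductible met; 20% of $262 = $52.40. Owner owes $52.40 (running OOP $2550.40).
Claim 3 — $6262: deductible already satisfied, so owner's share is 20% × $6262 = $1252.40. Cost to owner: $1252.40. OOP to date $3802.80.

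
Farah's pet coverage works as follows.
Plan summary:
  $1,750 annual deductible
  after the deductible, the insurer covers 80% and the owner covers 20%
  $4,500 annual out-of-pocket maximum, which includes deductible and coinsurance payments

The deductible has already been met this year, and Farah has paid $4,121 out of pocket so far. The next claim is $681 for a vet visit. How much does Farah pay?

$136.20

With the deductible met, the entire $681 is subject to coinsurance.
Coinsurance: $681 × 20% = $136.20.
Total out-of-pocket so far would be $4,121 + $136.20 = $4,257.20, below the $4,500 cap — no reduction.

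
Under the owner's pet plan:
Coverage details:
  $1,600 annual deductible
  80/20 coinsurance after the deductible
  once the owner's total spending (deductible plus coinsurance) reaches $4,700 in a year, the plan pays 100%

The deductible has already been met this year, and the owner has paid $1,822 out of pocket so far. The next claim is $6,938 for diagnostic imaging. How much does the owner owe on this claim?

$1,387.60

The deductible is already satisfied, so the full bill goes to coinsurance.
Coinsurance: $6,938 × 20% = $1,387.60.
Cumulative spending $1,822 + $1,387.60 = $3,209.60 stays under the $4,700 maximum.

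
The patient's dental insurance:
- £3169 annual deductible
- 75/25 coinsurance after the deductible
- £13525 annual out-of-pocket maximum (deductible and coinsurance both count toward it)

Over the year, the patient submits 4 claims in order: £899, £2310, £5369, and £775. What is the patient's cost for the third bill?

£1342.25

#1 (£899): entire amount goes to the deductible. Patient pays £899; OOP now £899.
#2 (£2310): £2270 to deductible, leaving £40; 25% of £40 = £10. Patient pays £2280; OOP now £3179.
#3 (£5369): deductible met; 25% of £5369 = £1342.25. Cost to patient: £1342.25. OOP to date £4521.25.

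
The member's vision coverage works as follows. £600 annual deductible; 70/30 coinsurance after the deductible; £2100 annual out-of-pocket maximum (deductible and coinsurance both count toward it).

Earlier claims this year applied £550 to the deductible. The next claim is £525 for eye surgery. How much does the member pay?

Deductible still to meet: £600 − £550 = £50.
The remaining £475 (= £525 − £50) moves to coinsurance.
Coinsurance: £475 × 30% = £142.50.
Member responsibility before any cap: £50 + £142.50 = £192.50.
Year-to-date out-of-pocket becomes £550 + £192.50 = £742.50, still under the £2100 maximum, so no cap applies.

£192.50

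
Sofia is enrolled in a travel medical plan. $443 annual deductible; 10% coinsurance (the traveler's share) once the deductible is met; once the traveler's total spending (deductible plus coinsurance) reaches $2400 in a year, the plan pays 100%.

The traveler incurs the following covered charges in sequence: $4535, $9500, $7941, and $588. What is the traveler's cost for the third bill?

Claim 1 ($4535): deductible takes $443, $4092 remains; coinsurance $4092 × 10% = $409.20. Traveler pays $852.20; OOP now $852.20.
Claim 2 ($9500): deductible already satisfied, so traveler's share is 10% × $9500 = $950. Traveler owes $950 (running OOP $1802.20).
Claim 3 ($7941): deductible met; 10% of $7941 = $794.10. Adding that to $1802.20 gives $2596.30, past the $2400 cap; traveler pays only $2400 − $1802.20 = $597.80.

$597.80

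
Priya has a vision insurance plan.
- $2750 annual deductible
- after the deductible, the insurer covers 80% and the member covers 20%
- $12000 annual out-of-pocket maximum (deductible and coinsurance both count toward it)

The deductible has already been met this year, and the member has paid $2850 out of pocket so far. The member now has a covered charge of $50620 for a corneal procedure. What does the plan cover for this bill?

$41470

The deductible is already satisfied, so the full bill goes to coinsurance.
Coinsurance: $50620 × 20% = $10124.
Year-to-date out-of-pocket would reach $2850 + $10124 = $12974, above the $12000 maximum, so the member pays only $12000 − $2850 = $9150.
The insurer covers the remainder: $50620 − $9150 = $41470.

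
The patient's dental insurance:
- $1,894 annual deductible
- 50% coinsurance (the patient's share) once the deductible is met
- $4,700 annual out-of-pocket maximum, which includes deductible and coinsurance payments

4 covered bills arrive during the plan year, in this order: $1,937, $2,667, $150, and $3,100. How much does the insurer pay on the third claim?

$75

Bill 1, $1,937: deductible takes $1,894, $43 remains; 50% of $43 = $21.50. Patient owes $1,915.50 (running OOP $1,915.50). Insurer: $1,937 − $1,915.50 = $21.50.
Bill 2, $2,667: 50% coinsurance on $2,667 = $1,333.50. Patient owes $1,333.50 (running OOP $3,249). Insurer: $2,667 − $1,333.50 = $1,333.50.
Bill 3, $150: deductible already satisfied, so patient's share is 50% × $150 = $75. Patient owes $75 (running OOP $3,324). Insurer: $150 − $75 = $75.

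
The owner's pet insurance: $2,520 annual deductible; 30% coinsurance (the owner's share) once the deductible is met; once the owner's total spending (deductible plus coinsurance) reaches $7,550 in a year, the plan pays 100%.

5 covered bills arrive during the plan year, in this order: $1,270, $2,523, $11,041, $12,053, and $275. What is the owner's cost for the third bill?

$3,312.30

Bill 1, $1,270: entire amount goes to the deductible. Owner pays $1,270; OOP now $1,270.
Bill 2, $2,523: deductible takes $1,250, $1,273 remains; owner's 30% is $381.90. Owner pays $1,631.90; OOP now $2,901.90.
Bill 3, $11,041: deductible already satisfied, so owner's share is 30% × $11,041 = $3,312.30. Cost to owner: $3,312.30. OOP to date $6,214.20.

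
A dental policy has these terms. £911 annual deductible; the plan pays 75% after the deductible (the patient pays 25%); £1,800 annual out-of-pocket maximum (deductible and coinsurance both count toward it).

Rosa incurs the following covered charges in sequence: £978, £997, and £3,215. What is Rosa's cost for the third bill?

Bill 1, £978: £911 to deductible, leaving £67; 25% of £67 = £16.75. Patient pays £927.75; OOP now £927.75.
Bill 2, £997: 25% coinsurance on £997 = £249.25. Patient pays £249.25; OOP now £1,177.
Bill 3, £3,215: deductible met; 25% of £3,215 = £803.75. OOP would hit £1,980.75 > £1,800, so the cap limits the patient to £1,800 − £1,177 = £623.

£623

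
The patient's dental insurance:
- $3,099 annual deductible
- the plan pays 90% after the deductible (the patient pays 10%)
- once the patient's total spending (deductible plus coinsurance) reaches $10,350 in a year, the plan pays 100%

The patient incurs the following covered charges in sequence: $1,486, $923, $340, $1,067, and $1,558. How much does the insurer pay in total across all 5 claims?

Claim 1 — $1,486: all of it applies to the deductible. Patient owes $1,486 (running OOP $1,486). Plan pays $1,486 − $1,486 = $0.
Claim 2 — $923: entire amount goes to the deductible. Cost to patient: $923. OOP to date $2,409. Plan pays $923 − $923 = $0.
Claim 3 — $340: all of it applies to the deductible. Cost to patient: $340. OOP to date $2,749. Insurer: $340 − $340 = $0.
Claim 4 — $1,067: $350 to deductible, leaving $717; coinsurance $717 × 10% = $71.70. Patient pays $421.70; OOP now $3,170.70. Insurer: $1,067 − $421.70 = $645.30.
Claim 5 — $1,558: deductible met; 10% of $1,558 = $155.80. Cost to patient: $155.80. OOP to date $3,326.50. Insurer: $1,558 − $155.80 = $1,402.20.
Insurer total = bills − patient's total = $5,374 − $3,326.50 = $2,047.50.

$2,047.50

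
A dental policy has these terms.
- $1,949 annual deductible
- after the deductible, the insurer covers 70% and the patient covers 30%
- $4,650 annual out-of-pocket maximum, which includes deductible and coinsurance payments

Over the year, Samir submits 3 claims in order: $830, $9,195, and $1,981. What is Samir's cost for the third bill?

$278.20

Claim 1 — $830: all of it applies to the deductible. Cost to patient: $830. OOP to date $830.
Claim 2 — $9,195: $1,119 finishes the deductible; $8,076 goes to coinsurance; 30% of $8,076 = $2,422.80. Patient pays $3,541.80; OOP now $4,371.80.
Claim 3 — $1,981: deductible met; 30% of $1,981 = $594.30. Adding that to $4,371.80 gives $4,966.10, past the $4,650 cap; patient pays only $4,650 − $4,371.80 = $278.20.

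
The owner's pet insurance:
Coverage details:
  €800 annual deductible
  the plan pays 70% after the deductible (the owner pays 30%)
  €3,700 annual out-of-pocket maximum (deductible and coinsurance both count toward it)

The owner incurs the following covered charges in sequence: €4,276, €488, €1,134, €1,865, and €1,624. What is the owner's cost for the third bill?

€340.20

Bill 1, €4,276: deductible takes €800, €3,476 remains; 30% of €3,476 = €1,042.80. Owner pays €1,842.80; OOP now €1,842.80.
Bill 2, €488: deductible already satisfied, so owner's share is 30% × €488 = €146.40. Cost to owner: €146.40. OOP to date €1,989.20.
Bill 3, €1,134: 30% coinsurance on €1,134 = €340.20. Owner owes €340.20 (running OOP €2,329.40).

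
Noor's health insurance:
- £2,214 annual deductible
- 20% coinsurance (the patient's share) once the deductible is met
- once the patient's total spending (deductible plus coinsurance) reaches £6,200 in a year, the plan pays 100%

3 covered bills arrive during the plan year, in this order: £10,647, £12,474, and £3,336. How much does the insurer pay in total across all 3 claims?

Claim 1 (£10,647): £2,214 to deductible, leaving £8,433; patient's 20% is £1,686.60. Patient pays £3,900.60; OOP now £3,900.60. Plan pays £10,647 − £3,900.60 = £6,746.40.
Claim 2 (£12,474): deductible met; 20% of £12,474 = £2,494.80. Adding that to £3,900.60 gives £6,395.40, past the £6,200 cap; patient pays only £6,200 − £3,900.60 = £2,299.40. Insurer: £12,474 − £2,299.40 = £10,174.60.
Claim 3 (£3,336): deductible already satisfied, so patient's share is 20% × £3,336 = £667.20. OOP would hit £6,867.20 > £6,200, so the cap limits the patient to £6,200 − £6,200 = £0. Plan pays £3,336 − £0 = £3,336.
Insurer total = bills − patient's total = £26,457 − £6,200 = £20,257.

£20,257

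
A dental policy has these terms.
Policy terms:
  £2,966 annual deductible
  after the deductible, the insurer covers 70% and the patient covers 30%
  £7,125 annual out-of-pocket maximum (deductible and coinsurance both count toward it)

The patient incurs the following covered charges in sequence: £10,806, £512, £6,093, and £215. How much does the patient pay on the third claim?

£1,653.40

Claim 1 (£10,806): £2,966 to deductible, leaving £7,840; patient's 30% is £2,352. Patient pays £5,318; OOP now £5,318.
Claim 2 (£512): 30% coinsurance on £512 = £153.60. Patient pays £153.60; OOP now £5,471.60.
Claim 3 (£6,093): deductible met; 30% of £6,093 = £1,827.90. OOP would hit £7,299.50 > £7,125, so the cap limits the patient to £7,125 − £5,471.60 = £1,653.40.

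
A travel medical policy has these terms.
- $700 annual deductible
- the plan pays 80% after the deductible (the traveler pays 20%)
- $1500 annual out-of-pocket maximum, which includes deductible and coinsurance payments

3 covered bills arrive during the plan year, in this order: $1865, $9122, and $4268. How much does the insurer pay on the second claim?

#1 ($1865): $700 finishes the deductible; $1165 goes to coinsurance; 20% of $1165 = $233. Traveler pays $933; OOP now $933. Plan pays $1865 − $933 = $932.
#2 ($9122): deductible met; 20% of $9122 = $1824.40. Adding that to $933 gives $2757.40, past the $1500 cap; traveler pays only $1500 − $933 = $567. Insurer: $9122 − $567 = $8555.

$8555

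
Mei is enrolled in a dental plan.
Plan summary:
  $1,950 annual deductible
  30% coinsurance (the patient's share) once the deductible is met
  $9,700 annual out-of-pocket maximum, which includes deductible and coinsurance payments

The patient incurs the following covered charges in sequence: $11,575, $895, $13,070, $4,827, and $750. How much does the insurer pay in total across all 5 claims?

Claim 1 — $11,575: $1,950 finishes the deductible; $9,625 goes to coinsurance; coinsurance $9,625 × 30% = $2,887.50. Patient owes $4,837.50 (running OOP $4,837.50). Insurer: $11,575 − $4,837.50 = $6,737.50.
Claim 2 — $895: 30% coinsurance on $895 = $268.50. Patient pays $268.50; OOP now $5,106. Insurer: $895 − $268.50 = $626.50.
Claim 3 — $13,070: 30% coinsurance on $13,070 = $3,921. Patient owes $3,921 (running OOP $9,027). Plan pays $13,070 − $3,921 = $9,149.
Claim 4 — $4,827: deductible met; 30% of $4,827 = $1,448.10. That would push OOP to $10,475.10, over the $9,700 cap, so patient pays $9,700 − $9,027 = $673. Plan pays $4,827 − $673 = $4,154.
Claim 5 — $750: deductible already satisfied, so patient's share is 30% × $750 = $225. That would push OOP to $9,925, over the $9,700 cap, so patient pays $9,700 − $9,700 = $0. Plan pays $750 − $0 = $750.
Insurer total: $6,737.50 + $626.50 + $9,149 + $4,154 + $750 = $21,417.

$21,417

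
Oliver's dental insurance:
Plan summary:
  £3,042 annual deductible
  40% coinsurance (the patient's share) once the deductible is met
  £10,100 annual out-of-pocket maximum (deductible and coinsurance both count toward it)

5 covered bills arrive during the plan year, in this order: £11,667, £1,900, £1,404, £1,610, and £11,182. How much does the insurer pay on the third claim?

£842.40

Claim 1 (£11,667): deductible takes £3,042, £8,625 remains; coinsurance £8,625 × 40% = £3,450. Patient owes £6,492 (running OOP £6,492). Insurer: £11,667 − £6,492 = £5,175.
Claim 2 (£1,900): 40% coinsurance on £1,900 = £760. Patient pays £760; OOP now £7,252. Plan pays £1,900 − £760 = £1,140.
Claim 3 (£1,404): deductible met; 40% of £1,404 = £561.60. Cost to patient: £561.60. OOP to date £7,813.60. Insurer: £1,404 − £561.60 = £842.40.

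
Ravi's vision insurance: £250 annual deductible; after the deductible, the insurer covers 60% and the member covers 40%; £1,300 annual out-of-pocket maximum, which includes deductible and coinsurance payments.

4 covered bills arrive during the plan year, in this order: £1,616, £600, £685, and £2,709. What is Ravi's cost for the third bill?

Claim 1 (£1,616): £250 finishes the deductible; £1,366 goes to coinsurance; coinsurance £1,366 × 40% = £546.40. Cost to member: £796.40. OOP to date £796.40.
Claim 2 (£600): 40% coinsurance on £600 = £240. Member pays £240; OOP now £1,036.40.
Claim 3 (£685): deductible met; 40% of £685 = £274. That would push OOP to £1,310.40, over the £1,300 cap, so member pays £1,300 − £1,036.40 = £263.60.

£263.60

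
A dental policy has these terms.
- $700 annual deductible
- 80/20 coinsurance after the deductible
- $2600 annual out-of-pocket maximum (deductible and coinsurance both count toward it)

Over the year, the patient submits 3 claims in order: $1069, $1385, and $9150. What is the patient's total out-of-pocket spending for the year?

#1 ($1069): deductible takes $700, $369 remains; 20% of $369 = $73.80. Cost to patient: $773.80. OOP to date $773.80.
#2 ($1385): deductible already satisfied, so patient's share is 20% × $1385 = $277. Patient owes $277 (running OOP $1050.80).
#3 ($9150): deductible met; 20% of $9150 = $1830. OOP would hit $2880.80 > $2600, so the cap limits the patient to $2600 − $1050.80 = $1549.20.
Summing the patient's payments: $773.80 + $277 + $1549.20 = $2600.

$2600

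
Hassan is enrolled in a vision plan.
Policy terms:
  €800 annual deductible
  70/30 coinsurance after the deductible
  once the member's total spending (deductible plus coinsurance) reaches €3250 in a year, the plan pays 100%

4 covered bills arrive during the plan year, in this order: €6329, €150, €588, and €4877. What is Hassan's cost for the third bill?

Claim 1 (€6329): €800 finishes the deductible; €5529 goes to coinsurance; member's 30% is €1658.70. Member pays €2458.70; OOP now €2458.70.
Claim 2 (€150): 30% coinsurance on €150 = €45. Member owes €45 (running OOP €2503.70).
Claim 3 (€588): deductible already satisfied, so member's share is 30% × €588 = €176.40. Cost to member: €176.40. OOP to date €2680.10.

€176.40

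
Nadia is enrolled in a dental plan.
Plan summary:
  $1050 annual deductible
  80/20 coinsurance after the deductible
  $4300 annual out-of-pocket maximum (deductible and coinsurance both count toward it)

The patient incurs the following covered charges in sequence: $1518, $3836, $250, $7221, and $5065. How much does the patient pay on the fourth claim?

$1444.20

Bill 1, $1518: $1050 finishes the deductible; $468 goes to coinsurance; patient's 20% is $93.60. Cost to patient: $1143.60. OOP to date $1143.60.
Bill 2, $3836: deductible met; 20% of $3836 = $767.20. Patient pays $767.20; OOP now $1910.80.
Bill 3, $250: deductible already satisfied, so patient's share is 20% × $250 = $50. Cost to patient: $50. OOP to date $1960.80.
Bill 4, $7221: 20% coinsurance on $7221 = $1444.20. Patient owes $1444.20 (running OOP $3405).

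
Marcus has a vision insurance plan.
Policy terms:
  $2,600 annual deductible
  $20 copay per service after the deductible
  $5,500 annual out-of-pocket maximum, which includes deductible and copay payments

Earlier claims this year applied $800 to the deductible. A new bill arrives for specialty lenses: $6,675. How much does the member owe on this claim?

$1,820

Deductible still to meet: $2,600 − $800 = $1,800.
The remaining $4,875 (= $6,675 − $1,800) moves to the copay.
Copay on this service: $20.
Member responsibility before any cap: $1,800 + $20 = $1,820.
Cumulative spending $800 + $1,820 = $2,620 stays under the $5,500 maximum.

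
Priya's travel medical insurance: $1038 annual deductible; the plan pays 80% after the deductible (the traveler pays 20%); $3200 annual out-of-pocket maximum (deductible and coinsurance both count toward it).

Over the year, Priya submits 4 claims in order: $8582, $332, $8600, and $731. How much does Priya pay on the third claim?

$586.80

#1 ($8582): deductible takes $1038, $7544 remains; coinsurance $7544 × 20% = $1508.80. Traveler owes $2546.80 (running OOP $2546.80).
#2 ($332): deductible met; 20% of $332 = $66.40. Traveler owes $66.40 (running OOP $2613.20).
#3 ($8600): 20% coinsurance on $8600 = $1720. Adding that to $2613.20 gives $4333.20, past the $3200 cap; traveler pays only $3200 − $2613.20 = $586.80.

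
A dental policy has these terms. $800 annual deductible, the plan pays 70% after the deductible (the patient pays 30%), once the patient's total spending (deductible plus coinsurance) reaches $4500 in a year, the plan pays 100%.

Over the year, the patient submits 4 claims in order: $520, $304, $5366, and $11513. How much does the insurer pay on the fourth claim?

Claim 1 — $520: fully absorbed by the deductible. Cost to patient: $520. OOP to date $520. Plan pays $520 − $520 = $0.
Claim 2 — $304: deductible takes $280, $24 remains; patient's 30% is $7.20. Patient pays $287.20; OOP now $807.20. Insurer: $304 − $287.20 = $16.80.
Claim 3 — $5366: 30% coinsurance on $5366 = $1609.80. Patient pays $1609.80; OOP now $2417. Plan pays $5366 − $1609.80 = $3756.20.
Claim 4 — $11513: deductible met; 30% of $11513 = $3453.90. Adding that to $2417 gives $5870.90, past the $4500 cap; patient pays only $4500 − $2417 = $2083. Insurer: $11513 − $2083 = $9430.

$9430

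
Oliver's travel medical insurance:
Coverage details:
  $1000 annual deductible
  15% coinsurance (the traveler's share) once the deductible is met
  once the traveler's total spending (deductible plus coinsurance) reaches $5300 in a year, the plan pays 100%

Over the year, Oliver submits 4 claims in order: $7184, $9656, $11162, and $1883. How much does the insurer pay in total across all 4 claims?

Bill 1, $7184: $1000 finishes the deductible; $6184 goes to coinsurance; 15% of $6184 = $927.60. Traveler pays $1927.60; OOP now $1927.60. Plan pays $7184 − $1927.60 = $5256.40.
Bill 2, $9656: deductible already satisfied, so traveler's share is 15% × $9656 = $1448.40. Traveler owes $1448.40 (running OOP $3376). Insurer: $9656 − $1448.40 = $8207.60.
Bill 3, $11162: 15% coinsurance on $11162 = $1674.30. Cost to traveler: $1674.30. OOP to date $5050.30. Insurer: $11162 − $1674.30 = $9487.70.
Bill 4, $1883: 15% coinsurance on $1883 = $282.45. OOP would hit $5332.75 > $5300, so the cap limits the traveler to $5300 − $5050.30 = $249.70. Insurer: $1883 − $249.70 = $1633.30.
Insurer total: $5256.40 + $8207.60 + $9487.70 + $1633.30 = $24585.

$24585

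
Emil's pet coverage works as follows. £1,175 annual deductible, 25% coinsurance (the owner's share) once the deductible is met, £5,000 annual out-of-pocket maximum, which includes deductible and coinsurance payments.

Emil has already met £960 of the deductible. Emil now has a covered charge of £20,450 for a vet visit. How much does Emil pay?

£4,040

Deductible still to meet: £1,175 − £960 = £215.
That leaves £20,450 − £215 = £20,235 for coinsurance.
Owner's 25% share of £20,235 is £5,058.75.
So the owner owes £215 + £5,058.75 = £5,273.75 before any cap.
That would bring total out-of-pocket to £6,233.75, past the £5,000 cap. The owner is capped at £5,000 − £960 = £4,040 on this claim.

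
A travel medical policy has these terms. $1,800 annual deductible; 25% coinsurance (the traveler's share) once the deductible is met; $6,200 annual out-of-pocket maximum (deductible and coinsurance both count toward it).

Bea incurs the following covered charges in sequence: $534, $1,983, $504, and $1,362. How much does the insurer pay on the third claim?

$378

Bill 1, $534: fully absorbed by the deductible. Cost to traveler: $534. OOP to date $534. Plan pays $534 − $534 = $0.
Bill 2, $1,983: $1,266 finishes the deductible; $717 goes to coinsurance; coinsurance $717 × 25% = $179.25. Traveler pays $1,445.25; OOP now $1,979.25. Plan pays $1,983 − $1,445.25 = $537.75.
Bill 3, $504: deductible met; 25% of $504 = $126. Traveler pays $126; OOP now $2,105.25. Insurer: $504 − $126 = $378.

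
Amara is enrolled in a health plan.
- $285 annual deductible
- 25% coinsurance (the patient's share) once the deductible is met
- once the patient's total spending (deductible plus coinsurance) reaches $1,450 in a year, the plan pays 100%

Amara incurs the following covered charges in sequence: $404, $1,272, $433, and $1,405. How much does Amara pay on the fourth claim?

#1 ($404): $285 to deductible, leaving $119; patient's 25% is $29.75. Cost to patient: $314.75. OOP to date $314.75.
#2 ($1,272): deductible met; 25% of $1,272 = $318. Patient owes $318 (running OOP $632.75).
#3 ($433): deductible already satisfied, so patient's share is 25% × $433 = $108.25. Patient owes $108.25 (running OOP $741).
#4 ($1,405): deductible already satisfied, so patient's share is 25% × $1,405 = $351.25. Cost to patient: $351.25. OOP to date $1,092.25.

$351.25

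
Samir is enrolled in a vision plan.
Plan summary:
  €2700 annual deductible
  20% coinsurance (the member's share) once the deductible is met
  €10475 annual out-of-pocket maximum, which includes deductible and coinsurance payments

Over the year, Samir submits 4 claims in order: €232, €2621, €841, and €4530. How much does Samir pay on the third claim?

€168.20

Claim 1 (€232): fully absorbed by the deductible. Member pays €232; OOP now €232.
Claim 2 (€2621): €2468 to deductible, leaving €153; 20% of €153 = €30.60. Member pays €2498.60; OOP now €2730.60.
Claim 3 (€841): deductible already satisfied, so member's share is 20% × €841 = €168.20. Member owes €168.20 (running OOP €2898.80).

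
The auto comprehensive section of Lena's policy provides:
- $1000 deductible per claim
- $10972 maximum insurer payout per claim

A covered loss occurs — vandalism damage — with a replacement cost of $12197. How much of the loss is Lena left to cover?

$1225

After the deductible, $12197 − $1000 = $11197 remains.
The $10972 per-incident cap binds; insurer pays $10972.
Policyholder's share is the uncovered remainder: $12197 − $10972 = $1225.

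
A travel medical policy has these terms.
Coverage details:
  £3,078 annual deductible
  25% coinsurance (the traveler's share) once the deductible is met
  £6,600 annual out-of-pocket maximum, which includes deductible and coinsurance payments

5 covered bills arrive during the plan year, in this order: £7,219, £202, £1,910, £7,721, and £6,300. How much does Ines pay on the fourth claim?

£1,930.25

Claim 1 (£7,219): £3,078 finishes the deductible; £4,141 goes to coinsurance; traveler's 25% is £1,035.25. Cost to traveler: £4,113.25. OOP to date £4,113.25.
Claim 2 (£202): deductible already satisfied, so traveler's share is 25% × £202 = £50.50. Traveler owes £50.50 (running OOP £4,163.75).
Claim 3 (£1,910): deductible already satisfied, so traveler's share is 25% × £1,910 = £477.50. Traveler owes £477.50 (running OOP £4,641.25).
Claim 4 (£7,721): deductible met; 25% of £7,721 = £1,930.25. Traveler owes £1,930.25 (running OOP £6,571.50).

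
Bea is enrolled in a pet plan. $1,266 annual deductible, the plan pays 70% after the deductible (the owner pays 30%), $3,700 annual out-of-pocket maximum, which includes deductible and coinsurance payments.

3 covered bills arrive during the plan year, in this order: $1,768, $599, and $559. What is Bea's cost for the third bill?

$167.70

Claim 1 — $1,768: deductible takes $1,266, $502 remains; owner's 30% is $150.60. Cost to owner: $1,416.60. OOP to date $1,416.60.
Claim 2 — $599: 30% coinsurance on $599 = $179.70. Owner pays $179.70; OOP now $1,596.30.
Claim 3 — $559: deductible met; 30% of $559 = $167.70. Owner pays $167.70; OOP now $1,764.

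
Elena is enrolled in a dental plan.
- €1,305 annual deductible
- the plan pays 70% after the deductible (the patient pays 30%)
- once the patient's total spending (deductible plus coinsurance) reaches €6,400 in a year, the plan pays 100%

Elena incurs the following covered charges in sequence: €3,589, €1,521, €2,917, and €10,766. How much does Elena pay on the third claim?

Bill 1, €3,589: €1,305 to deductible, leaving €2,284; patient's 30% is €685.20. Cost to patient: €1,990.20. OOP to date €1,990.20.
Bill 2, €1,521: 30% coinsurance on €1,521 = €456.30. Patient pays €456.30; OOP now €2,446.50.
Bill 3, €2,917: deductible met; 30% of €2,917 = €875.10. Cost to patient: €875.10. OOP to date €3,321.60.

€875.10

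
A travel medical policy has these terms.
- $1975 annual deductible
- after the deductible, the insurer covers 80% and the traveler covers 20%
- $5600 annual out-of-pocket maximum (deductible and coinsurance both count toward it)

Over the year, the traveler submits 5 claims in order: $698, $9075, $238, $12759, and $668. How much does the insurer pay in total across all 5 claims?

Bill 1, $698: fully absorbed by the deductible. Traveler owes $698 (running OOP $698). Plan pays $698 − $698 = $0.
Bill 2, $9075: deductible takes $1277, $7798 remains; coinsurance $7798 × 20% = $1559.60. Traveler owes $2836.60 (running OOP $3534.60). Insurer: $9075 − $2836.60 = $6238.40.
Bill 3, $238: 20% coinsurance on $238 = $47.60. Cost to traveler: $47.60. OOP to date $3582.20. Insurer: $238 − $47.60 = $190.40.
Bill 4, $12759: 20% coinsurance on $12759 = $2551.80. OOP would hit $6134 > $5600, so the cap limits the traveler to $5600 − $3582.20 = $2017.80. Plan pays $12759 − $2017.80 = $10741.20.
Bill 5, $668: deductible met; 20% of $668 = $133.60. Adding that to $5600 gives $5733.60, past the $5600 cap; traveler pays only $5600 − $5600 = $0. Plan pays $668 − $0 = $668.
Insurer total: $0 + $6238.40 + $190.40 + $10741.20 + $668 = $17838.

$17838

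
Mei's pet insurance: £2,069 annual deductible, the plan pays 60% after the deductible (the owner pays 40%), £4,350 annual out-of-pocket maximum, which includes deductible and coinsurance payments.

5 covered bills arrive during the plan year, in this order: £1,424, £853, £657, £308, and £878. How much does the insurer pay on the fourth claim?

Claim 1 — £1,424: all of it applies to the deductible. Owner owes £1,424 (running OOP £1,424). Insurer: £1,424 − £1,424 = £0.
Claim 2 — £853: £645 finishes the deductible; £208 goes to coinsurance; coinsurance £208 × 40% = £83.20. Owner pays £728.20; OOP now £2,152.20. Insurer: £853 − £728.20 = £124.80.
Claim 3 — £657: deductible already satisfied, so owner's share is 40% × £657 = £262.80. Cost to owner: £262.80. OOP to date £2,415. Plan pays £657 − £262.80 = £394.20.
Claim 4 — £308: deductible met; 40% of £308 = £123.20. Cost to owner: £123.20. OOP to date £2,538.20. Insurer: £308 − £123.20 = £184.80.

£184.80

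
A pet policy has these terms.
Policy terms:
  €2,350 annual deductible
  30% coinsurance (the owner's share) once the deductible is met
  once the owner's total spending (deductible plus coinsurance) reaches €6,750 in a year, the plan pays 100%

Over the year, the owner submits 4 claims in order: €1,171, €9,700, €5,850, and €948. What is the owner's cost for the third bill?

#1 (€1,171): entire amount goes to the deductible. Owner owes €1,171 (running OOP €1,171).
#2 (€9,700): €1,179 finishes the deductible; €8,521 goes to coinsurance; coinsurance €8,521 × 30% = €2,556.30. Owner pays €3,735.30; OOP now €4,906.30.
#3 (€5,850): deductible met; 30% of €5,850 = €1,755. Owner owes €1,755 (running OOP €6,661.30).

€1,755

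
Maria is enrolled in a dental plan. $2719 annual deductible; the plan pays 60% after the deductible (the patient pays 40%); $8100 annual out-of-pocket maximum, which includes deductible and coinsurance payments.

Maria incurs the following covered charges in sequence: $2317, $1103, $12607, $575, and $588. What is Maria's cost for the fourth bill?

$57.80

Bill 1, $2317: all of it applies to the deductible. Cost to patient: $2317. OOP to date $2317.
Bill 2, $1103: deductible takes $402, $701 remains; 40% of $701 = $280.40. Patient owes $682.40 (running OOP $2999.40).
Bill 3, $12607: 40% coinsurance on $12607 = $5042.80. Cost to patient: $5042.80. OOP to date $8042.20.
Bill 4, $575: 40% coinsurance on $575 = $230. OOP would hit $8272.20 > $8100, so the cap limits the patient to $8100 − $8042.20 = $57.80.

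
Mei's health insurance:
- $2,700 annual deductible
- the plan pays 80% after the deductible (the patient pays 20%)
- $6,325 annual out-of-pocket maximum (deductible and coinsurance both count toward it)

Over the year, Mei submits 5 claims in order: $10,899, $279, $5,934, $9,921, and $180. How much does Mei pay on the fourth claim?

$742.60

#1 ($10,899): deductible takes $2,700, $8,199 remains; coinsurance $8,199 × 20% = $1,639.80. Patient pays $4,339.80; OOP now $4,339.80.
#2 ($279): deductible already satisfied, so patient's share is 20% × $279 = $55.80. Patient pays $55.80; OOP now $4,395.60.
#3 ($5,934): 20% coinsurance on $5,934 = $1,186.80. Cost to patient: $1,186.80. OOP to date $5,582.40.
#4 ($9,921): deductible already satisfied, so patient's share is 20% × $9,921 = $1,984.20. Adding that to $5,582.40 gives $7,566.60, past the $6,325 cap; patient pays only $6,325 − $5,582.40 = $742.60.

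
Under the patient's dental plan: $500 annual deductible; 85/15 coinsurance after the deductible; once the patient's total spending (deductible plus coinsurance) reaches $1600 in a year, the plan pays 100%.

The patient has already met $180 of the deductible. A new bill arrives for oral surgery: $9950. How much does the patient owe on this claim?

$1420

Deductible still to meet: $500 − $180 = $320.
That leaves $9950 − $320 = $9630 for coinsurance.
Patient's 15% share of $9630 is $1444.50.
Patient responsibility before any cap: $320 + $1444.50 = $1764.50.
Year-to-date out-of-pocket would reach $180 + $1764.50 = $1944.50, above the $1600 maximum, so the patient pays only $1600 − $180 = $1420.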